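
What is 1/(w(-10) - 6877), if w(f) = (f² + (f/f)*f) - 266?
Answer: -1/7053 ≈ -0.00014178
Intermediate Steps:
w(f) = -266 + f + f² (w(f) = (f² + 1*f) - 266 = (f² + f) - 266 = (f + f²) - 266 = -266 + f + f²)
1/(w(-10) - 6877) = 1/((-266 - 10 + (-10)²) - 6877) = 1/((-266 - 10 + 100) - 6877) = 1/(-176 - 6877) = 1/(-7053) = -1/7053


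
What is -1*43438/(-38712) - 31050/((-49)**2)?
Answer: -548856481/46473756 ≈ -11.810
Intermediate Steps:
-1*43438/(-38712) - 31050/((-49)**2) = -43438*(-1/38712) - 31050/2401 = 21719/19356 - 31050*1/2401 = 21719/19356 - 31050/2401 = -548856481/46473756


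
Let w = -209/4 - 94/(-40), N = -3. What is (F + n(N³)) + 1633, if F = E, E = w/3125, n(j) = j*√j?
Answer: 51030751/31250 - 81*I*√3 ≈ 1633.0 - 140.3*I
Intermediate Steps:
w = -499/10 (w = -209*¼ - 94*(-1/40) = -209/4 + 47/20 = -499/10 ≈ -49.900)
n(j) = j^(3/2)
E = -499/31250 (E = -499/10/3125 = -499/10*1/3125 = -499/31250 ≈ -0.015968)
F = -499/31250 ≈ -0.015968
(F + n(N³)) + 1633 = (-499/31250 + ((-3)³)^(3/2)) + 1633 = (-499/31250 + (-27)^(3/2)) + 1633 = (-499/31250 - 81*I*√3) + 1633 = 51030751/31250 - 81*I*√3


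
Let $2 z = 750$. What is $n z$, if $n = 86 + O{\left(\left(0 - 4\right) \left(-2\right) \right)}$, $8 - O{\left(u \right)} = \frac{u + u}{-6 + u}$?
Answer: $32250$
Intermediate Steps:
$z = 375$ ($z = \frac{1}{2} \cdot 750 = 375$)
$O{\left(u \right)} = 8 - \frac{2 u}{-6 + u}$ ($O{\left(u \right)} = 8 - \frac{u + u}{-6 + u} = 8 - \frac{2 u}{-6 + u}$)
$n = 86$ ($n = 86 + \frac{6 \left(-8 + \left(0 - 4\right) \left(-2\right)\right)}{-6 + \left(0 - 4\right) \left(-2\right)} = 86 + \frac{6 \left(-8 - -8\right)}{-6 - -8} = 86 + \frac{6 \left(-8 + 8\right)}{-6 + 8} = 86 + 6 \cdot \frac{1}{2} \cdot 0 = 86 + 0 = 86$)
$n z = 86 \cdot 375 = 32250$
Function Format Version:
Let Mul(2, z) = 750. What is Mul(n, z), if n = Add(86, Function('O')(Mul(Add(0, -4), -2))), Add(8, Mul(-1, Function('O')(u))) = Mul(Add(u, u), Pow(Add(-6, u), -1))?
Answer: 32250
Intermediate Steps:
z = 375 (z = Mul(Rational(1, 2), 750) = 375)
Function('O')(u) = Add(8, Mul(-2, u, Pow(Add(-6, u), -1))) (Function('O')(u) = Add(8, Mul(-1, Mul(Add(u, u), Pow(Add(-6, u), -1)))) = Add(8, Mul(-1, Mul(Mul(2, u), Pow(Add(-6, u), -1)))) = Add(8, Mul(-1, Mul(2, u, Pow(Add(-6, u), -1)))) = Add(8, Mul(-2, u, Pow(Add(-6, u), -1))))
n = 86 (n = Add(86, Mul(6, Pow(Add(-6, Mul(Add(0, -4), -2)), -1), Add(-8, Mul(Add(0, -4), -2)))) = Add(86, Mul(6, Pow(Add(-6, Mul(-4, -2)), -1), Add(-8, Mul(-4, -2)))) = Add(86, Mul(6, Pow(Add(-6, 8), -1), Add(-8, 8))) = Add(86, Mul(6, Pow(2, -1), 0)) = Add(86, Mul(6, Rational(1, 2), 0)) = Add(86, 0) = 86)
Mul(n, z) = Mul(86, 375) = 32250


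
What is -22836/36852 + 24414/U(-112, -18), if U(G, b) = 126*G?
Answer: -16971755/7222992 ≈ -2.3497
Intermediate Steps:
-22836/36852 + 24414/U(-112, -18) = -22836/36852 + 24414/((126*(-112))) = -22836*1/36852 + 24414/(-14112) = -1903/3071 + 24414*(-1/14112) = -1903/3071 - 4069/2352 = -16971755/7222992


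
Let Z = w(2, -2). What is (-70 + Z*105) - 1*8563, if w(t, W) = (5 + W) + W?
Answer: -8528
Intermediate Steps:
w(t, W) = 5 + 2*W
Z = 1 (Z = 5 + 2*(-2) = 5 - 4 = 1)
(-70 + Z*105) - 1*8563 = (-70 + 1*105) - 1*8563 = (-70 + 105) - 8563 = 35 - 8563 = -8528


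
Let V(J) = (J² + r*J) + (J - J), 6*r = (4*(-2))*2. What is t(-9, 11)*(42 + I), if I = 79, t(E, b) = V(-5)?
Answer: 13915/3 ≈ 4638.3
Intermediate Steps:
r = -8/3 (r = ((4*(-2))*2)/6 = (-8*2)/6 = (⅙)*(-16) = -8/3 ≈ -2.6667)
V(J) = J² - 8*J/3 (V(J) = (J² - 8*J/3) + (J - J) = (J² - 8*J/3) + 0 = J² - 8*J/3)
t(E, b) = 115/3 (t(E, b) = (⅓)*(-5)*(-8 + 3*(-5)) = (⅓)*(-5)*(-8 - 15) = (⅓)*(-5)*(-23) = 115/3)
t(-9, 11)*(42 + I) = 115*(42 + 79)/3 = (115/3)*121 = 13915/3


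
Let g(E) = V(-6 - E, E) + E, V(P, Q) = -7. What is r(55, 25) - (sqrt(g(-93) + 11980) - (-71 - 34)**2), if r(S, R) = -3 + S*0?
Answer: 11022 - 6*sqrt(330) ≈ 10913.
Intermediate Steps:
g(E) = -7 + E
r(S, R) = -3 (r(S, R) = -3 + 0 = -3)
r(55, 25) - (sqrt(g(-93) + 11980) - (-71 - 34)**2) = -3 - (sqrt((-7 - 93) + 11980) - (-71 - 34)**2) = -3 - (sqrt(-100 + 11980) - 1*(-105)**2) = -3 - (sqrt(11880) - 1*11025) = -3 - (6*sqrt(330) - 11025) = -3 - (-11025 + 6*sqrt(330)) = -3 + (11025 - 6*sqrt(330)) = 11022 - 6*sqrt(330)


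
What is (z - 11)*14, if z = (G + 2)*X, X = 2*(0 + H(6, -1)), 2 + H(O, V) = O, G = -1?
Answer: -42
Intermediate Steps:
H(O, V) = -2 + O
X = 8 (X = 2*(0 + (-2 + 6)) = 2*(0 + 4) = 2*4 = 8)
z = 8 (z = (-1 + 2)*8 = 1*8 = 8)
(z - 11)*14 = (8 - 11)*14 = -3*14 = -42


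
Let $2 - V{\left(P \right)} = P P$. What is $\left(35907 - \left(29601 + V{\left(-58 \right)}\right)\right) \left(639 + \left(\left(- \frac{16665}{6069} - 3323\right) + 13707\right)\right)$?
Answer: $\frac{215538140632}{2023} \approx 1.0654 \cdot 10^{8}$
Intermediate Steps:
$V{\left(P \right)} = 2 - P^{2}$ ($V{\left(P \right)} = 2 - P P = 2 - P^{2}$)
$\left(35907 - \left(29601 + V{\left(-58 \right)}\right)\right) \left(639 + \left(\left(- \frac{16665}{6069} - 3323\right) + 13707\right)\right) = \left(35907 - 26239\right) \left(639 + \left(\left(- \frac{16665}{6069} - 3323\right) + 13707\right)\right) = \left(35907 - 26239\right) \left(639 + \left(\left(\left(-16665\right) \frac{1}{6069} - 3323\right) + 13707\right)\right) = \left(35907 - 26239\right) \left(639 + \left(\left(- \frac{5555}{2023} - 3323\right) + 13707\right)\right) = \left(35907 - 26239\right) \left(639 + \left(- \frac{6727984}{2023} + 13707\right)\right) = \left(35907 + \left(\left(-15081 + 3362\right) - 14520\right)\right) \left(639 + \frac{21001277}{2023}\right) = \left(35907 - 26239\right) \frac{22293974}{2023} = 9668 \cdot \frac{22293974}{2023} = \frac{215538140632}{2023}$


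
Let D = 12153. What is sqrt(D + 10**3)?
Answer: sqrt(13153) ≈ 114.69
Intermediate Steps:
sqrt(D + 10**3) = sqrt(12153 + 10**3) = sqrt(12153 + 1000) = sqrt(13153)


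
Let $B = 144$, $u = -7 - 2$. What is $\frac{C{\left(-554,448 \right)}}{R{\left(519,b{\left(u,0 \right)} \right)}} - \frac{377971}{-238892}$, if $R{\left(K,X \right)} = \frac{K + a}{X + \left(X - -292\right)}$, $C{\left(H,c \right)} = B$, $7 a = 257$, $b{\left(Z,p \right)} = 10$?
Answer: $\frac{38300442811}{464644940} \approx 82.429$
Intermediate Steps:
$u = -9$
$a = \frac{257}{7}$ ($a = \frac{1}{7} \cdot 257 = \frac{257}{7} \approx 36.714$)
$C{\left(H,c \right)} = 144$
$R{\left(K,X \right)} = \frac{\frac{257}{7} + K}{292 + 2 X}$ ($R{\left(K,X \right)} = \frac{K + \frac{257}{7}}{X + \left(X - -292\right)} = \frac{\frac{257}{7} + K}{X + \left(X + 292\right)} = \frac{\frac{257}{7} + K}{X + \left(292 + X\right)} = \frac{\frac{257}{7} + K}{292 + 2 X}$)
$\frac{C{\left(-554,448 \right)}}{R{\left(519,b{\left(u,0 \right)} \right)}} - \frac{377971}{-238892} = \frac{144}{\frac{1}{14} \frac{1}{146 + 10} \left(257 + 7 \cdot 519\right)} - \frac{377971}{-238892} = \frac{144}{\frac{1}{14} \cdot \frac{1}{156} \left(257 + 3633\right)} - - \frac{377971}{238892} = \frac{144}{\frac{1}{14} \cdot \frac{1}{156} \cdot 3890} + \frac{377971}{238892} = \frac{144}{\frac{1945}{1092}} + \frac{377971}{238892} = 144 \cdot \frac{1092}{1945} + \frac{377971}{238892} = \frac{157248}{1945} + \frac{377971}{238892} = \frac{38300442811}{464644940}$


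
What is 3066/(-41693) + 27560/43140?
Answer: 50839592/89931801 ≈ 0.56531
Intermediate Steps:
3066/(-41693) + 27560/43140 = 3066*(-1/41693) + 27560*(1/43140) = -3066/41693 + 1378/2157 = 50839592/89931801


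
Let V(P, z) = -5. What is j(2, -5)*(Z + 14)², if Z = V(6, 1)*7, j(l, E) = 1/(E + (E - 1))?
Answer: -441/11 ≈ -40.091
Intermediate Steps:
j(l, E) = 1/(-1 + 2*E) (j(l, E) = 1/(E + (-1 + E)) = 1/(-1 + 2*E))
Z = -35 (Z = -5*7 = -35)
j(2, -5)*(Z + 14)² = (-35 + 14)²/(-1 + 2*(-5)) = (-21)²/(-1 - 10) = 441/(-11) = -1/11*441 = -441/11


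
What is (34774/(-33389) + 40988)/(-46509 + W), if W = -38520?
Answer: -456171186/946344427 ≈ -0.48204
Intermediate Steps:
(34774/(-33389) + 40988)/(-46509 + W) = (34774/(-33389) + 40988)/(-46509 - 38520) = (34774*(-1/33389) + 40988)/(-85029) = (-34774/33389 + 40988)*(-1/85029) = (1368513558/33389)*(-1/85029) = -456171186/946344427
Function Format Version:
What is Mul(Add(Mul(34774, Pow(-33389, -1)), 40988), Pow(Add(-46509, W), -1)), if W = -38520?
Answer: Rational(-456171186, 946344427) ≈ -0.48204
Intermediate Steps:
Mul(Add(Mul(34774, Pow(-33389, -1)), 40988), Pow(Add(-46509, W), -1)) = Mul(Add(Mul(34774, Pow(-33389, -1)), 40988), Pow(Add(-46509, -38520), -1)) = Mul(Add(Mul(34774, Rational(-1, 33389)), 40988), Pow(-85029, -1)) = Mul(Add(Rational(-34774, 33389), 40988), Rational(-1, 85029)) = Mul(Rational(1368513558, 33389), Rational(-1, 85029)) = Rational(-456171186, 946344427)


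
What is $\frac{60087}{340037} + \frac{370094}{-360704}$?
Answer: $- \frac{52086016115}{61326353024} \approx -0.84933$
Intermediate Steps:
$\frac{60087}{340037} + \frac{370094}{-360704} = 60087 \cdot \frac{1}{340037} + 370094 \left(- \frac{1}{360704}\right) = \frac{60087}{340037} - \frac{185047}{180352} = - \frac{52086016115}{61326353024}$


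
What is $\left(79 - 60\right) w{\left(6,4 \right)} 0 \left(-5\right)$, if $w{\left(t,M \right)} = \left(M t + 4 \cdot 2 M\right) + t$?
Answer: $0$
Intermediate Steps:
$w{\left(t,M \right)} = t + 8 M + M t$ ($w{\left(t,M \right)} = \left(M t + 8 M\right) + t = \left(8 M + M t\right) + t = t + 8 M + M t$)
$\left(79 - 60\right) w{\left(6,4 \right)} 0 \left(-5\right) = \left(79 - 60\right) \left(6 + 8 \cdot 4 + 4 \cdot 6\right) 0 \left(-5\right) = 19 \left(6 + 32 + 24\right) 0 \left(-5\right) = 19 \cdot 62 \cdot 0 \left(-5\right) = 19 \cdot 0 \left(-5\right) = 19 \cdot 0 = 0$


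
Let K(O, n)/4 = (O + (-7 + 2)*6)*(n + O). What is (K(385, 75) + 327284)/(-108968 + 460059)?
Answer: 980484/351091 ≈ 2.7927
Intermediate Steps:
K(O, n) = 4*(-30 + O)*(O + n) (K(O, n) = 4*((O + (-7 + 2)*6)*(n + O)) = 4*((O - 5*6)*(O + n)) = 4*((O - 30)*(O + n)) = 4*((-30 + O)*(O + n)) = 4*(-30 + O)*(O + n))
(K(385, 75) + 327284)/(-108968 + 460059) = ((-120*385 - 120*75 + 4*385² + 4*385*75) + 327284)/(-108968 + 460059) = ((-46200 - 9000 + 4*148225 + 115500) + 327284)/351091 = ((-46200 - 9000 + 592900 + 115500) + 327284)*(1/351091) = (653200 + 327284)*(1/351091) = 980484*(1/351091) = 980484/351091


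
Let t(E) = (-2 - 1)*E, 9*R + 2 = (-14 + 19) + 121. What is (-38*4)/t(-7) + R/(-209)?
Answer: -96172/13167 ≈ -7.3040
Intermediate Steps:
R = 124/9 (R = -2/9 + ((-14 + 19) + 121)/9 = -2/9 + (5 + 121)/9 = -2/9 + (⅑)*126 = -2/9 + 14 = 124/9 ≈ 13.778)
t(E) = -3*E
(-38*4)/t(-7) + R/(-209) = (-38*4)/((-3*(-7))) + (124/9)/(-209) = -152/21 + (124/9)*(-1/209) = -152*1/21 - 124/1881 = -152/21 - 124/1881 = -96172/13167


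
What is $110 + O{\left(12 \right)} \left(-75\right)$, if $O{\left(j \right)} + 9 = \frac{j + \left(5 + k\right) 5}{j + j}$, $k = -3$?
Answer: $\frac{2865}{4} \approx 716.25$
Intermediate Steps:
$O{\left(j \right)} = -9 + \frac{10 + j}{2 j}$ ($O{\left(j \right)} = -9 + \frac{j + \left(5 - 3\right) 5}{j + j} = -9 + \frac{j + 2 \cdot 5}{2 j} = -9 + \left(j + 10\right) \frac{1}{2 j} = -9 + \left(10 + j\right) \frac{1}{2 j} = -9 + \frac{10 + j}{2 j}$)
$110 + O{\left(12 \right)} \left(-75\right) = 110 + \left(- \frac{17}{2} + \frac{5}{12}\right) \left(-75\right) = 110 - - \frac{2425}{4} = 110 + \frac{2425}{4} = \frac{2865}{4}$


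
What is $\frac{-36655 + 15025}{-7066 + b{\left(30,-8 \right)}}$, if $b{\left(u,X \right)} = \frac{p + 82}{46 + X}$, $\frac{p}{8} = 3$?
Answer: $\frac{410970}{134201} \approx 3.0623$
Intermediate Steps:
$p = 24$ ($p = 8 \cdot 3 = 24$)
$b{\left(u,X \right)} = \frac{106}{46 + X}$ ($b{\left(u,X \right)} = \frac{24 + 82}{46 + X} = \frac{106}{46 + X}$)
$\frac{-36655 + 15025}{-7066 + b{\left(30,-8 \right)}} = \frac{-36655 + 15025}{-7066 + \frac{106}{46 - 8}} = - \frac{21630}{-7066 + \frac{106}{38}} = - \frac{21630}{-7066 + 106 \cdot \frac{1}{38}} = - \frac{21630}{-7066 + \frac{53}{19}} = - \frac{21630}{- \frac{134201}{19}} = \left(-21630\right) \left(- \frac{19}{134201}\right) = \frac{410970}{134201}$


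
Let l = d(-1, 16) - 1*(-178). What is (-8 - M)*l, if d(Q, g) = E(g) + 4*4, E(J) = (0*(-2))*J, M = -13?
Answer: 970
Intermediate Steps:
E(J) = 0 (E(J) = 0*J = 0)
d(Q, g) = 16 (d(Q, g) = 0 + 4*4 = 0 + 16 = 16)
l = 194 (l = 16 - 1*(-178) = 16 + 178 = 194)
(-8 - M)*l = (-8 - 1*(-13))*194 = (-8 + 13)*194 = 5*194 = 970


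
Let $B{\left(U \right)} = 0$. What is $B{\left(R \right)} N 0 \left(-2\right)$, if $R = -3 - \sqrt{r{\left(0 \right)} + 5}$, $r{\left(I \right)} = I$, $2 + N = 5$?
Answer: $0$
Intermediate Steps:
$N = 3$ ($N = -2 + 5 = 3$)
$R = -3 - \sqrt{5}$ ($R = -3 - \sqrt{0 + 5} = -3 - \sqrt{5} \approx -5.2361$)
$B{\left(R \right)} N 0 \left(-2\right) = 0 \cdot 3 \cdot 0 \left(-2\right) = 0 \cdot 0 \left(-2\right) = 0 \cdot 0 = 0$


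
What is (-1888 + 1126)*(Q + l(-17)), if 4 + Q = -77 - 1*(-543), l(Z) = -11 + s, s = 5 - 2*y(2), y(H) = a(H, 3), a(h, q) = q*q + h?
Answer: -330708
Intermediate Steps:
a(h, q) = h + q**2 (a(h, q) = q**2 + h = h + q**2)
y(H) = 9 + H (y(H) = H + 3**2 = H + 9 = 9 + H)
s = -17 (s = 5 - 2*(9 + 2) = 5 - 2*11 = 5 - 22 = -17)
l(Z) = -28 (l(Z) = -11 - 17 = -28)
Q = 462 (Q = -4 + (-77 - 1*(-543)) = -4 + (-77 + 543) = -4 + 466 = 462)
(-1888 + 1126)*(Q + l(-17)) = (-1888 + 1126)*(462 - 28) = -762*434 = -330708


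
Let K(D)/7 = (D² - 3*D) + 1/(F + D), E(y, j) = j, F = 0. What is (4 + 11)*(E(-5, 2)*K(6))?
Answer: 3815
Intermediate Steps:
K(D) = -21*D + 7/D + 7*D² (K(D) = 7*((D² - 3*D) + 1/(0 + D)) = 7*((D² - 3*D) + 1/D) = 7*(1/D + D² - 3*D) = -21*D + 7/D + 7*D²)
(4 + 11)*(E(-5, 2)*K(6)) = (4 + 11)*(2*(-21*6 + 7/6 + 7*6²)) = 15*(2*(-126 + 7*(⅙) + 7*36)) = 15*(2*(-126 + 7/6 + 252)) = 15*(2*(763/6)) = 15*(763/3) = 3815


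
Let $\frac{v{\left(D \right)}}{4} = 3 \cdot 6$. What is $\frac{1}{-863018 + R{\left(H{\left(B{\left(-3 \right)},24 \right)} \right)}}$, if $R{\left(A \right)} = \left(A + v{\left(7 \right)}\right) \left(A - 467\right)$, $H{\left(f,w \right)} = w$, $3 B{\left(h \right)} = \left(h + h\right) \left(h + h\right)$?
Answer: $- \frac{1}{905546} \approx -1.1043 \cdot 10^{-6}$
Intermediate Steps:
$v{\left(D \right)} = 72$ ($v{\left(D \right)} = 4 \cdot 3 \cdot 6 = 4 \cdot 18 = 72$)
$B{\left(h \right)} = \frac{4 h^{2}}{3}$ ($B{\left(h \right)} = \frac{\left(h + h\right) \left(h + h\right)}{3} = \frac{2 h 2 h}{3} = \frac{4 h^{2}}{3}$)
$R{\left(A \right)} = \left(-467 + A\right) \left(72 + A\right)$ ($R{\left(A \right)} = \left(A + 72\right) \left(A - 467\right) = \left(72 + A\right) \left(-467 + A\right) = \left(-467 + A\right) \left(72 + A\right)$)
$\frac{1}{-863018 + R{\left(H{\left(B{\left(-3 \right)},24 \right)} \right)}} = \frac{1}{-863018 - \left(43104 - 576\right)} = \frac{1}{-863018 - 42528} = \frac{1}{-905546} = - \frac{1}{905546}$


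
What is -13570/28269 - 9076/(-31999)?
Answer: -177656986/904579731 ≈ -0.19640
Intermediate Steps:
-13570/28269 - 9076/(-31999) = -13570*1/28269 - 9076*(-1/31999) = -13570/28269 + 9076/31999 = -177656986/904579731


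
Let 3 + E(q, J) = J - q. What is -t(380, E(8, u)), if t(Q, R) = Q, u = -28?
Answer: -380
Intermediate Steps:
E(q, J) = -3 + J - q (E(q, J) = -3 + (J - q) = -3 + J - q)
-t(380, E(8, u)) = -1*380 = -380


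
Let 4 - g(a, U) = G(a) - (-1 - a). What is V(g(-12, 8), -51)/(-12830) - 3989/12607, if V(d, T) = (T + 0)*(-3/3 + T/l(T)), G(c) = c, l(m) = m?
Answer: -3989/12607 ≈ -0.31641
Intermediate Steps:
g(a, U) = 3 - 2*a (g(a, U) = 4 - (a - (-1 - a)) = 4 - (a + (1 + a)) = 4 - (1 + 2*a) = 4 + (-1 - 2*a) = 3 - 2*a)
V(d, T) = 0 (V(d, T) = (T + 0)*(-3/3 + T/T) = T*(-3*1/3 + 1) = T*(-1 + 1) = T*0 = 0)
V(g(-12, 8), -51)/(-12830) - 3989/12607 = 0/(-12830) - 3989/12607 = 0*(-1/12830) - 3989*1/12607 = 0 - 3989/12607 = -3989/12607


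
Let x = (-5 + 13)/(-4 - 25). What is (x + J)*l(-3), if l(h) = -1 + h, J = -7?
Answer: 844/29 ≈ 29.103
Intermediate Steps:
x = -8/29 (x = 8/(-29) = 8*(-1/29) = -8/29 ≈ -0.27586)
(x + J)*l(-3) = (-8/29 - 7)*(-1 - 3) = -211/29*(-4) = 844/29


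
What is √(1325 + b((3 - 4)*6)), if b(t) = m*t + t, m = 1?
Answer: √1313 ≈ 36.235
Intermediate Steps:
b(t) = 2*t (b(t) = 1*t + t = t + t = 2*t)
√(1325 + b((3 - 4)*6)) = √(1325 + 2*((3 - 4)*6)) = √(1325 + 2*(-1*6)) = √(1325 + 2*(-6)) = √(1325 - 12) = √1313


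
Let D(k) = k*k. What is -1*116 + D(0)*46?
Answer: -116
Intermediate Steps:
D(k) = k²
-1*116 + D(0)*46 = -1*116 + 0²*46 = -116 + 0*46 = -116 + 0 = -116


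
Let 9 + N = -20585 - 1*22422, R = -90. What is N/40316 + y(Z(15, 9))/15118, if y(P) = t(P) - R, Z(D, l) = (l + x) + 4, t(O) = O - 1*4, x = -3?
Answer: -80805694/76187161 ≈ -1.0606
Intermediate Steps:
t(O) = -4 + O (t(O) = O - 4 = -4 + O)
N = -43016 (N = -9 + (-20585 - 1*22422) = -9 + (-20585 - 22422) = -9 - 43007 = -43016)
Z(D, l) = 1 + l (Z(D, l) = (l - 3) + 4 = (-3 + l) + 4 = 1 + l)
y(P) = 86 + P (y(P) = (-4 + P) - 1*(-90) = (-4 + P) + 90 = 86 + P)
N/40316 + y(Z(15, 9))/15118 = -43016/40316 + (86 + (1 + 9))/15118 = -43016*1/40316 + (86 + 10)*(1/15118) = -10754/10079 + 96*(1/15118) = -10754/10079 + 48/7559 = -80805694/76187161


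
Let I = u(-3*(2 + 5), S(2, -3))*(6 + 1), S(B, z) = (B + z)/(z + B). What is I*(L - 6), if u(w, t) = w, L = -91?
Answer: 14259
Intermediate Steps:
S(B, z) = 1 (S(B, z) = (B + z)/(B + z) = 1)
I = -147 (I = (-3*(2 + 5))*(6 + 1) = -3*7*7 = -21*7 = -147)
I*(L - 6) = -147*(-91 - 6) = -147*(-97) = 14259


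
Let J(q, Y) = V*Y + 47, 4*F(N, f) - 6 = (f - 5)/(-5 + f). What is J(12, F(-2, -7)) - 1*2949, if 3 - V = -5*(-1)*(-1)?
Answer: -2888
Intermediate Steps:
F(N, f) = 7/4 (F(N, f) = 3/2 + ((f - 5)/(-5 + f))/4 = 3/2 + ((-5 + f)/(-5 + f))/4 = 3/2 + (1/4)*1 = 3/2 + 1/4 = 7/4)
V = 8 (V = 3 - (-5*(-1))*(-1) = 3 - 5*(-1) = 3 - 1*(-5) = 3 + 5 = 8)
J(q, Y) = 47 + 8*Y (J(q, Y) = 8*Y + 47 = 47 + 8*Y)
J(12, F(-2, -7)) - 1*2949 = (47 + 8*(7/4)) - 1*2949 = (47 + 14) - 2949 = 61 - 2949 = -2888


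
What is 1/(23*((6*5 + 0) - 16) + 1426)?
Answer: 1/1748 ≈ 0.00057208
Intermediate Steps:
1/(23*((6*5 + 0) - 16) + 1426) = 1/(23*((30 + 0) - 16) + 1426) = 1/(23*(30 - 16) + 1426) = 1/(23*14 + 1426) = 1/(322 + 1426) = 1/1748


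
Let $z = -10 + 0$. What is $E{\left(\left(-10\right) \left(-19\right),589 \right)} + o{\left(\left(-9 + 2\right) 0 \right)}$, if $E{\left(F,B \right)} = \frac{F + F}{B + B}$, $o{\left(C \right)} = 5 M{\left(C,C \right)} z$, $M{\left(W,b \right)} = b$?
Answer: $\frac{10}{31} \approx 0.32258$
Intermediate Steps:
$z = -10$
$o{\left(C \right)} = - 50 C$ ($o{\left(C \right)} = 5 C \left(-10\right) = - 50 C$)
$E{\left(F,B \right)} = \frac{F}{B}$ ($E{\left(F,B \right)} = \frac{2 F}{2 B} = 2 F \frac{1}{2 B} = \frac{F}{B}$)
$E{\left(\left(-10\right) \left(-19\right),589 \right)} + o{\left(\left(-9 + 2\right) 0 \right)} = \frac{\left(-10\right) \left(-19\right)}{589} - 50 \left(-9 + 2\right) 0 = 190 \cdot \frac{1}{589} - 50 \left(\left(-7\right) 0\right) = \frac{10}{31} - 0 = \frac{10}{31} + 0 = \frac{10}{31}$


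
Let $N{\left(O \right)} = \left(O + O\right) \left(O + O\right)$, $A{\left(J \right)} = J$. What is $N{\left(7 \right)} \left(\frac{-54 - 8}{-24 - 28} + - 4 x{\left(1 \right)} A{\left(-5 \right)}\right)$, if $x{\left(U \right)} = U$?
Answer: $\frac{53998}{13} \approx 4153.7$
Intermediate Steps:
$N{\left(O \right)} = 4 O^{2}$ ($N{\left(O \right)} = 2 O 2 O = 4 O^{2}$)
$N{\left(7 \right)} \left(\frac{-54 - 8}{-24 - 28} + - 4 x{\left(1 \right)} A{\left(-5 \right)}\right) = 4 \cdot 7^{2} \left(\frac{-54 - 8}{-24 - 28} + \left(-4\right) 1 \left(-5\right)\right) = 4 \cdot 49 \left(- \frac{62}{-52} - -20\right) = 196 \left(\left(-62\right) \left(- \frac{1}{52}\right) + 20\right) = 196 \left(\frac{31}{26} + 20\right) = 196 \cdot \frac{551}{26} = \frac{53998}{13}$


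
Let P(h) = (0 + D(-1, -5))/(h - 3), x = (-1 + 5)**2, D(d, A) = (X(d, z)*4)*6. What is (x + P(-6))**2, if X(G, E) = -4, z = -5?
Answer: 6400/9 ≈ 711.11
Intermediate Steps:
D(d, A) = -96 (D(d, A) = -4*4*6 = -16*6 = -96)
x = 16 (x = 4**2 = 16)
P(h) = -96/(-3 + h) (P(h) = (0 - 96)/(h - 3) = -96/(-3 + h))
(x + P(-6))**2 = (16 - 96/(-3 - 6))**2 = (16 - 96/(-9))**2 = (16 - 96*(-1/9))**2 = (16 + 32/3)**2 = (80/3)**2 = 6400/9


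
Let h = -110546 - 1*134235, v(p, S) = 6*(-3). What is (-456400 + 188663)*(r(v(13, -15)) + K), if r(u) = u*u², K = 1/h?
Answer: 382211379509441/244781 ≈ 1.5614e+9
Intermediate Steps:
v(p, S) = -18
h = -244781 (h = -110546 - 134235 = -244781)
K = -1/244781 (K = 1/(-244781) = -1/244781 ≈ -4.0853e-6)
r(u) = u³
(-456400 + 188663)*(r(v(13, -15)) + K) = (-456400 + 188663)*((-18)³ - 1/244781) = -267737*(-5832 - 1/244781) = -267737*(-1427562793/244781) = 382211379509441/244781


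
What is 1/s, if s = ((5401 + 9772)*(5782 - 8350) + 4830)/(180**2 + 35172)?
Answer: -3754/2164413 ≈ -0.0017344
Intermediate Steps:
s = -2164413/3754 (s = (15173*(-2568) + 4830)/(32400 + 35172) = (-38964264 + 4830)/67572 = -38959434*1/67572 = -2164413/3754 ≈ -576.56)
1/s = 1/(-2164413/3754) = -3754/2164413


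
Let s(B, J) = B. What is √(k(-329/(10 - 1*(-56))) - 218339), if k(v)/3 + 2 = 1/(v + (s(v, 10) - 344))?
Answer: 2*I*√7448062710491/11681 ≈ 467.27*I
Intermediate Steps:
k(v) = -6 + 3/(-344 + 2*v) (k(v) = -6 + 3/(v + (v - 344)) = -6 + 3/(v + (-344 + v)) = -6 + 3/(-344 + 2*v))
√(k(-329/(10 - 1*(-56))) - 218339) = √(3*(689 - (-1316)/(10 - 1*(-56)))/(2*(-172 - 329/(10 - 1*(-56)))) - 218339) = √(3*(689 - (-1316)/(10 + 56))/(2*(-172 - 329/(10 + 56))) - 218339) = √(3*(689 - (-1316)/66)/(2*(-172 - 329/66)) - 218339) = √(3*(689 - (-1316)/66)/(2*(-172 - 329*1/66)) - 218339) = √(3*(689 - 4*(-329/66))/(2*(-172 - 329/66)) - 218339) = √(3*(689 + 658/33)/(2*(-11681/66)) - 218339) = √((3/2)*(-66/11681)*(23395/33) - 218339) = √(-70185/11681 - 218339) = √(-2550488044/11681) = 2*I*√7448062710491/11681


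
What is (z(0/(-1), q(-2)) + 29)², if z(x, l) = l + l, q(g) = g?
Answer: 625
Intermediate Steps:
z(x, l) = 2*l
(z(0/(-1), q(-2)) + 29)² = (2*(-2) + 29)² = (-4 + 29)² = 25² = 625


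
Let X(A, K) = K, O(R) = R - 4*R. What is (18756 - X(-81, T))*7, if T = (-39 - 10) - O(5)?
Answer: 131530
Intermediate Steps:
O(R) = -3*R
T = -34 (T = (-39 - 10) - (-3)*5 = -49 - 1*(-15) = -49 + 15 = -34)
(18756 - X(-81, T))*7 = (18756 - 1*(-34))*7 = (18756 + 34)*7 = 18790*7 = 131530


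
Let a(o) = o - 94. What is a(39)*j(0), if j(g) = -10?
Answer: 550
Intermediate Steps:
a(o) = -94 + o
a(39)*j(0) = (-94 + 39)*(-10) = -55*(-10) = 550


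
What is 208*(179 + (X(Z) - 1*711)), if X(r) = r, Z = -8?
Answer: -112320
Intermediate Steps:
208*(179 + (X(Z) - 1*711)) = 208*(179 + (-8 - 1*711)) = 208*(179 + (-8 - 711)) = 208*(179 - 719) = 208*(-540) = -112320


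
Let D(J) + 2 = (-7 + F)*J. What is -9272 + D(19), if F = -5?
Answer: -9502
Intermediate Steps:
D(J) = -2 - 12*J (D(J) = -2 + (-7 - 5)*J = -2 - 12*J)
-9272 + D(19) = -9272 + (-2 - 12*19) = -9272 + (-2 - 228) = -9272 - 230 = -9502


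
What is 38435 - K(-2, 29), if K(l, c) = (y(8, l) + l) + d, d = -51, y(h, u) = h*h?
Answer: 38424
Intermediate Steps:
y(h, u) = h**2
K(l, c) = 13 + l (K(l, c) = (8**2 + l) - 51 = (64 + l) - 51 = 13 + l)
38435 - K(-2, 29) = 38435 - (13 - 2) = 38435 - 1*11 = 38435 - 11 = 38424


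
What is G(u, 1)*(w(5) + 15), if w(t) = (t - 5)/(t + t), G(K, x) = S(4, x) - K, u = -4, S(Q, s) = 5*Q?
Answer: 360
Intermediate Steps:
G(K, x) = 20 - K (G(K, x) = 5*4 - K = 20 - K)
w(t) = (-5 + t)/(2*t) (w(t) = (-5 + t)/((2*t)) = (-5 + t)*(1/(2*t)) = (-5 + t)/(2*t))
G(u, 1)*(w(5) + 15) = (20 - 1*(-4))*((½)*(-5 + 5)/5 + 15) = (20 + 4)*((½)*(⅕)*0 + 15) = 24*(0 + 15) = 24*15 = 360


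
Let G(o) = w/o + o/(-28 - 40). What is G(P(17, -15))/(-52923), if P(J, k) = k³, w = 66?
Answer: -3795379/4048609500 ≈ -0.00093745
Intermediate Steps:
G(o) = 66/o - o/68 (G(o) = 66/o + o/(-28 - 40) = 66/o + o/(-68) = 66/o + o*(-1/68) = 66/o - o/68)
G(P(17, -15))/(-52923) = (66/((-15)³) - 1/68*(-15)³)/(-52923) = (66/(-3375) - 1/68*(-3375))*(-1/52923) = (66*(-1/3375) + 3375/68)*(-1/52923) = (-22/1125 + 3375/68)*(-1/52923) = (3795379/76500)*(-1/52923) = -3795379/4048609500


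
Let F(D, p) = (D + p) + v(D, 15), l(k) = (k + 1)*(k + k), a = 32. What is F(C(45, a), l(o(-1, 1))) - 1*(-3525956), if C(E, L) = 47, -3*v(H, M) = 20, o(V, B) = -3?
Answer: 10578025/3 ≈ 3.5260e+6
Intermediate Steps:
v(H, M) = -20/3 (v(H, M) = -⅓*20 = -20/3)
l(k) = 2*k*(1 + k) (l(k) = (1 + k)*(2*k) = 2*k*(1 + k))
F(D, p) = -20/3 + D + p (F(D, p) = (D + p) - 20/3 = -20/3 + D + p)
F(C(45, a), l(o(-1, 1))) - 1*(-3525956) = (-20/3 + 47 + 2*(-3)*(1 - 3)) - 1*(-3525956) = (-20/3 + 47 + 2*(-3)*(-2)) + 3525956 = (-20/3 + 47 + 12) + 3525956 = 157/3 + 3525956 = 10578025/3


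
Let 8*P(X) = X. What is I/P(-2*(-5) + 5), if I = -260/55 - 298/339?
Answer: -167248/55935 ≈ -2.9900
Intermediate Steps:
P(X) = X/8
I = -20906/3729 (I = -260*1/55 - 298*1/339 = -52/11 - 298/339 = -20906/3729 ≈ -5.6063)
I/P(-2*(-5) + 5) = -20906*8/(-2*(-5) + 5)/3729 = -20906*8/(10 + 5)/3729 = -20906/(3729*((1/8)*15)) = -20906/(3729*15/8) = -20906/3729*8/15 = -167248/55935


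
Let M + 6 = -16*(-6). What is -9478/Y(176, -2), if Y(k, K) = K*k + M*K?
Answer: 677/38 ≈ 17.816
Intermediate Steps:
M = 90 (M = -6 - 16*(-6) = -6 + 96 = 90)
Y(k, K) = 90*K + K*k (Y(k, K) = K*k + 90*K = 90*K + K*k)
-9478/Y(176, -2) = -9478*(-1/(2*(90 + 176))) = -9478/((-2*266)) = -9478/(-532) = -9478*(-1/532) = 677/38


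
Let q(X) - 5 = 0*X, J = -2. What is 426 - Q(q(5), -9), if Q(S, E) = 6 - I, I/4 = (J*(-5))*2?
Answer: 500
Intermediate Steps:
I = 80 (I = 4*(-2*(-5)*2) = 4*(10*2) = 4*20 = 80)
q(X) = 5 (q(X) = 5 + 0*X = 5 + 0 = 5)
Q(S, E) = -74 (Q(S, E) = 6 - 1*80 = 6 - 80 = -74)
426 - Q(q(5), -9) = 426 - 1*(-74) = 426 + 74 = 500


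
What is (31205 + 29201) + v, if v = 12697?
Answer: 73103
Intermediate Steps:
(31205 + 29201) + v = (31205 + 29201) + 12697 = 60406 + 12697 = 73103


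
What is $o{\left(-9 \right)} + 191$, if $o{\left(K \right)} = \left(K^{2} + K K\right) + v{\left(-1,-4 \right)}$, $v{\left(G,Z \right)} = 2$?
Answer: $355$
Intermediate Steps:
$o{\left(K \right)} = 2 + 2 K^{2}$ ($o{\left(K \right)} = \left(K^{2} + K K\right) + 2 = \left(K^{2} + K^{2}\right) + 2 = 2 K^{2} + 2 = 2 + 2 K^{2}$)
$o{\left(-9 \right)} + 191 = \left(2 + 2 \left(-9\right)^{2}\right) + 191 = \left(2 + 2 \cdot 81\right) + 191 = \left(2 + 162\right) + 191 = 164 + 191 = 355$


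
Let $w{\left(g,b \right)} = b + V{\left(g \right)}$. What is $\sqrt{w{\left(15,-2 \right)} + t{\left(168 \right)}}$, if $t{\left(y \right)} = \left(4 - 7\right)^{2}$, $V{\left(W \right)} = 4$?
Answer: $\sqrt{11} \approx 3.3166$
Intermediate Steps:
$t{\left(y \right)} = 9$ ($t{\left(y \right)} = \left(-3\right)^{2} = 9$)
$w{\left(g,b \right)} = 4 + b$ ($w{\left(g,b \right)} = b + 4 = 4 + b$)
$\sqrt{w{\left(15,-2 \right)} + t{\left(168 \right)}} = \sqrt{\left(4 - 2\right) + 9} = \sqrt{2 + 9} = \sqrt{11}$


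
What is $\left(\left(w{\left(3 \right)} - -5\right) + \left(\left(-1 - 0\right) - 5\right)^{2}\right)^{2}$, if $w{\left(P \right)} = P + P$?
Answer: $2209$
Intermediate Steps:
$w{\left(P \right)} = 2 P$
$\left(\left(w{\left(3 \right)} - -5\right) + \left(\left(-1 - 0\right) - 5\right)^{2}\right)^{2} = \left(\left(2 \cdot 3 - -5\right) + \left(\left(-1 - 0\right) - 5\right)^{2}\right)^{2} = \left(\left(6 + 5\right) + \left(\left(-1 + 0\right) - 5\right)^{2}\right)^{2} = \left(11 + \left(-1 - 5\right)^{2}\right)^{2} = \left(11 + \left(-6\right)^{2}\right)^{2} = \left(11 + 36\right)^{2} = 47^{2} = 2209$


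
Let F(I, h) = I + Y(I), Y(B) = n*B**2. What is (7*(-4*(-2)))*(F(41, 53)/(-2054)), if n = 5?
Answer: -236488/1027 ≈ -230.27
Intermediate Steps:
Y(B) = 5*B**2
F(I, h) = I + 5*I**2
(7*(-4*(-2)))*(F(41, 53)/(-2054)) = (7*(-4*(-2)))*((41*(1 + 5*41))/(-2054)) = (7*8)*((41*(1 + 205))*(-1/2054)) = 56*((41*206)*(-1/2054)) = 56*(8446*(-1/2054)) = 56*(-4223/1027) = -236488/1027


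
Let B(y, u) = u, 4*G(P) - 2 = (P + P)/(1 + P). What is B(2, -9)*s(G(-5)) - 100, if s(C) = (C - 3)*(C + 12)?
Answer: 7775/64 ≈ 121.48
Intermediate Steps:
G(P) = ½ + P/(2*(1 + P)) (G(P) = ½ + ((P + P)/(1 + P))/4 = ½ + ((2*P)/(1 + P))/4 = ½ + (2*P/(1 + P))/4 = ½ + P/(2*(1 + P)))
s(C) = (-3 + C)*(12 + C)
B(2, -9)*s(G(-5)) - 100 = -9*(-36 + ((½ - 5)/(1 - 5))² + 9*((½ - 5)/(1 - 5))) - 100 = -9*(-36 + (-9/2/(-4))² + 9*(-9/2/(-4))) - 100 = -9*(-36 + (-¼*(-9/2))² + 9*(-¼*(-9/2))) - 100 = -9*(-36 + (9/8)² + 9*(9/8)) - 100 = -9*(-36 + 81/64 + 81/8) - 100 = -9*(-1575/64) - 100 = 14175/64 - 100 = 7775/64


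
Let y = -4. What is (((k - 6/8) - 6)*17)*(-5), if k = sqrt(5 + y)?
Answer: 1955/4 ≈ 488.75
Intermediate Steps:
k = 1 (k = sqrt(5 - 4) = sqrt(1) = 1)
(((k - 6/8) - 6)*17)*(-5) = (((1 - 6/8) - 6)*17)*(-5) = (((1 - 6*1/8) - 6)*17)*(-5) = (((1 - 3/4) - 6)*17)*(-5) = ((1/4 - 6)*17)*(-5) = -23/4*17*(-5) = -391/4*(-5) = 1955/4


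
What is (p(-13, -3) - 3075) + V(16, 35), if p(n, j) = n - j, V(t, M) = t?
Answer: -3069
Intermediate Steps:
(p(-13, -3) - 3075) + V(16, 35) = ((-13 - 1*(-3)) - 3075) + 16 = ((-13 + 3) - 3075) + 16 = (-10 - 3075) + 16 = -3085 + 16 = -3069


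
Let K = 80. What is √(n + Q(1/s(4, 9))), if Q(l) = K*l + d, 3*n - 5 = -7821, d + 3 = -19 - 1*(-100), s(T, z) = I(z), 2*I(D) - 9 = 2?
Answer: I*√2736426/33 ≈ 50.128*I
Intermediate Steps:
I(D) = 11/2 (I(D) = 9/2 + (½)*2 = 9/2 + 1 = 11/2)
s(T, z) = 11/2
d = 78 (d = -3 + (-19 - 1*(-100)) = -3 + (-19 + 100) = -3 + 81 = 78)
n = -7816/3 (n = 5/3 + (⅓)*(-7821) = 5/3 - 2607 = -7816/3 ≈ -2605.3)
Q(l) = 78 + 80*l (Q(l) = 80*l + 78 = 78 + 80*l)
√(n + Q(1/s(4, 9))) = √(-7816/3 + (78 + 80/(11/2))) = √(-7816/3 + (78 + 80*(2/11))) = √(-7816/3 + (78 + 160/11)) = √(-7816/3 + 1018/11) = √(-82922/33) = I*√2736426/33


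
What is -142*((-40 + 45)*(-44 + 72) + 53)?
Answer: -27406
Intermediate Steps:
-142*((-40 + 45)*(-44 + 72) + 53) = -142*(5*28 + 53) = -142*(140 + 53) = -142*193 = -27406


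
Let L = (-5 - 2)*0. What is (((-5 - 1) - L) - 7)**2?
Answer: 169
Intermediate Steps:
L = 0 (L = -7*0 = 0)
(((-5 - 1) - L) - 7)**2 = (((-5 - 1) - 1*0) - 7)**2 = ((-6 + 0) - 7)**2 = (-6 - 7)**2 = (-13)**2 = 169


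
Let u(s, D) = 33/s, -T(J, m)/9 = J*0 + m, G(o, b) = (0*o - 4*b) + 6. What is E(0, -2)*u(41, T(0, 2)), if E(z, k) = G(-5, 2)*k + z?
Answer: 132/41 ≈ 3.2195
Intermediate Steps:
G(o, b) = 6 - 4*b (G(o, b) = (0 - 4*b) + 6 = -4*b + 6 = 6 - 4*b)
T(J, m) = -9*m (T(J, m) = -9*(J*0 + m) = -9*(0 + m) = -9*m)
E(z, k) = z - 2*k (E(z, k) = (6 - 4*2)*k + z = (6 - 8)*k + z = -2*k + z = z - 2*k)
E(0, -2)*u(41, T(0, 2)) = (0 - 2*(-2))*(33/41) = (0 + 4)*(33*(1/41)) = 4*(33/41) = 132/41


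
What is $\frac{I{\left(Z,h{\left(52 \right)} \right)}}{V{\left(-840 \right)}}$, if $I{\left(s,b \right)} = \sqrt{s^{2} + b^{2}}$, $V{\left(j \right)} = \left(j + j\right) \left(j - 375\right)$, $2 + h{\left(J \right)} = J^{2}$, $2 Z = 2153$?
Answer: $\frac{\sqrt{1353545}}{816480} \approx 0.0014249$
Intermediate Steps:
$Z = \frac{2153}{2}$ ($Z = \frac{1}{2} \cdot 2153 = \frac{2153}{2} \approx 1076.5$)
$h{\left(J \right)} = -2 + J^{2}$
$V{\left(j \right)} = 2 j \left(-375 + j\right)$
$I{\left(s,b \right)} = \sqrt{b^{2} + s^{2}}$
$\frac{I{\left(Z,h{\left(52 \right)} \right)}}{V{\left(-840 \right)}} = \frac{\sqrt{\left(-2 + 52^{2}\right)^{2} + \left(\frac{2153}{2}\right)^{2}}}{2 \left(-840\right) \left(-375 - 840\right)} = \frac{\sqrt{\left(-2 + 2704\right)^{2} + \frac{4635409}{4}}}{2 \left(-840\right) \left(-1215\right)} = \frac{\sqrt{2702^{2} + \frac{4635409}{4}}}{2041200} = \sqrt{7300804 + \frac{4635409}{4}} \cdot \frac{1}{2041200} = \sqrt{\frac{33838625}{4}} \cdot \frac{1}{2041200} = \frac{5 \sqrt{1353545}}{2} \cdot \frac{1}{2041200} = \frac{\sqrt{1353545}}{816480}$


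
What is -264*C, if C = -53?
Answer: 13992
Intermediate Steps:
-264*C = -264*(-53) = 13992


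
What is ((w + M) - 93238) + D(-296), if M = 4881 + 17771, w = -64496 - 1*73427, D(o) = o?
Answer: -208805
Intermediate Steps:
w = -137923 (w = -64496 - 73427 = -137923)
M = 22652
((w + M) - 93238) + D(-296) = ((-137923 + 22652) - 93238) - 296 = (-115271 - 93238) - 296 = -208509 - 296 = -208805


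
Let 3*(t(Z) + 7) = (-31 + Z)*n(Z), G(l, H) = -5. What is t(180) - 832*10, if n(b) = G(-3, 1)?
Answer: -25726/3 ≈ -8575.3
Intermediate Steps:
n(b) = -5
t(Z) = 134/3 - 5*Z/3 (t(Z) = -7 + ((-31 + Z)*(-5))/3 = -7 + (155 - 5*Z)/3 = -7 + (155/3 - 5*Z/3) = 134/3 - 5*Z/3)
t(180) - 832*10 = (134/3 - 5/3*180) - 832*10 = (134/3 - 300) - 1*8320 = -766/3 - 8320 = -25726/3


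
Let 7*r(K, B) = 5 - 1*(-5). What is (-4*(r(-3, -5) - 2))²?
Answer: 256/49 ≈ 5.2245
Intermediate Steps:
r(K, B) = 10/7 (r(K, B) = (5 - 1*(-5))/7 = (5 + 5)/7 = (⅐)*10 = 10/7)
(-4*(r(-3, -5) - 2))² = (-4*(10/7 - 2))² = (-4*(-4/7))² = (16/7)² = 256/49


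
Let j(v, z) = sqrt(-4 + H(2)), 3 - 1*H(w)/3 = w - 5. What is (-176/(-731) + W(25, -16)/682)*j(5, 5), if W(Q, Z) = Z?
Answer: 54168*sqrt(14)/249271 ≈ 0.81308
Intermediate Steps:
H(w) = 24 - 3*w (H(w) = 9 - 3*(w - 5) = 9 - 3*(-5 + w) = 9 + (15 - 3*w) = 24 - 3*w)
j(v, z) = sqrt(14) (j(v, z) = sqrt(-4 + (24 - 3*2)) = sqrt(-4 + (24 - 6)) = sqrt(-4 + 18) = sqrt(14))
(-176/(-731) + W(25, -16)/682)*j(5, 5) = (-176/(-731) - 16/682)*sqrt(14) = (-176*(-1/731) - 16*1/682)*sqrt(14) = (176/731 - 8/341)*sqrt(14) = 54168*sqrt(14)/249271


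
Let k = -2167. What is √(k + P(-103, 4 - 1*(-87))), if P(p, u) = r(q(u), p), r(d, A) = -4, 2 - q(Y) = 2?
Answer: I*√2171 ≈ 46.594*I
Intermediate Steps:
q(Y) = 0 (q(Y) = 2 - 1*2 = 2 - 2 = 0)
P(p, u) = -4
√(k + P(-103, 4 - 1*(-87))) = √(-2167 - 4) = √(-2171) = I*√2171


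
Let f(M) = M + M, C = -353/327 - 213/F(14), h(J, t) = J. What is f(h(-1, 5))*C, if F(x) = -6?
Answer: -22511/327 ≈ -68.841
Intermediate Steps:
C = 22511/654 (C = -353/327 - 213/(-6) = -353*1/327 - 213*(-1/6) = -353/327 + 71/2 = 22511/654 ≈ 34.420)
f(M) = 2*M
f(h(-1, 5))*C = (2*(-1))*(22511/654) = -2*22511/654 = -22511/327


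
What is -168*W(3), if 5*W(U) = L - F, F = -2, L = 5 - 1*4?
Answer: -504/5 ≈ -100.80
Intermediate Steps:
L = 1 (L = 5 - 4 = 1)
W(U) = ⅗ (W(U) = (1 - 1*(-2))/5 = (1 + 2)/5 = (⅕)*3 = ⅗)
-168*W(3) = -168*⅗ = -504/5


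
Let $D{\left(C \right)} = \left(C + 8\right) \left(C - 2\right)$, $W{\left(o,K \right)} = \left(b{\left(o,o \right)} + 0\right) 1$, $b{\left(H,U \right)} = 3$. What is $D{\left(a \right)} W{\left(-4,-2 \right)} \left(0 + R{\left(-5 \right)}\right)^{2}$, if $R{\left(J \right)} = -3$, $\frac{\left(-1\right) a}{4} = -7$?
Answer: $25272$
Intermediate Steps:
$a = 28$ ($a = \left(-4\right) \left(-7\right) = 28$)
$W{\left(o,K \right)} = 3$ ($W{\left(o,K \right)} = \left(3 + 0\right) 1 = 3 \cdot 1 = 3$)
$D{\left(C \right)} = \left(-2 + C\right) \left(8 + C\right)$ ($D{\left(C \right)} = \left(8 + C\right) \left(-2 + C\right) = \left(-2 + C\right) \left(8 + C\right)$)
$D{\left(a \right)} W{\left(-4,-2 \right)} \left(0 + R{\left(-5 \right)}\right)^{2} = \left(-16 + 28^{2} + 6 \cdot 28\right) 3 \left(0 - 3\right)^{2} = \left(-16 + 784 + 168\right) 3 \left(-3\right)^{2} = 936 \cdot 3 \cdot 9 = 2808 \cdot 9 = 25272$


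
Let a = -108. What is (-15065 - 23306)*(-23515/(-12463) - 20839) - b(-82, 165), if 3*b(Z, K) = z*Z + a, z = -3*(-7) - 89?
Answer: 29893965484762/37389 ≈ 7.9954e+8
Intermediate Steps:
z = -68 (z = 21 - 89 = -68)
b(Z, K) = -36 - 68*Z/3 (b(Z, K) = (-68*Z - 108)/3 = (-108 - 68*Z)/3 = -36 - 68*Z/3)
(-15065 - 23306)*(-23515/(-12463) - 20839) - b(-82, 165) = (-15065 - 23306)*(-23515/(-12463) - 20839) - (-36 - 68/3*(-82)) = -38371*(-23515*(-1/12463) - 20839) - (-36 + 5576/3) = -38371*(23515/12463 - 20839) - 1*5468/3 = -38371*(-259692942/12463) - 5468/3 = 9964677877482/12463 - 5468/3 = 29893965484762/37389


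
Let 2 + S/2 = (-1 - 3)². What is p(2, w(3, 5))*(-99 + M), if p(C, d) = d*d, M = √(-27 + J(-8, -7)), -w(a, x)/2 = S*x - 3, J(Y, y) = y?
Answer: -7432524 + 75076*I*√34 ≈ -7.4325e+6 + 4.3776e+5*I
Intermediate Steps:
S = 28 (S = -4 + 2*(-1 - 3)² = -4 + 2*(-4)² = -4 + 2*16 = -4 + 32 = 28)
w(a, x) = 6 - 56*x (w(a, x) = -2*(28*x - 3) = -2*(-3 + 28*x) = 6 - 56*x)
M = I*√34 (M = √(-27 - 7) = √(-34) = I*√34 ≈ 5.8309*I)
p(C, d) = d²
p(2, w(3, 5))*(-99 + M) = (6 - 56*5)²*(-99 + I*√34) = (6 - 280)²*(-99 + I*√34) = (-274)²*(-99 + I*√34) = 75076*(-99 + I*√34) = -7432524 + 75076*I*√34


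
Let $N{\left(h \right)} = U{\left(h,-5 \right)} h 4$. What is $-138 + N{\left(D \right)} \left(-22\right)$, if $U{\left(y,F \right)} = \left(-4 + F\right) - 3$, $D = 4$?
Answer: $4086$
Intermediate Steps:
$U{\left(y,F \right)} = -7 + F$
$N{\left(h \right)} = - 48 h$ ($N{\left(h \right)} = \left(-7 - 5\right) h 4 = - 12 h 4 = - 48 h$)
$-138 + N{\left(D \right)} \left(-22\right) = -138 + \left(-48\right) 4 \left(-22\right) = -138 - -4224 = -138 + 4224 = 4086$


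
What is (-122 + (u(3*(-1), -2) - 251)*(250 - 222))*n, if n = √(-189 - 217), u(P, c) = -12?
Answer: -7486*I*√406 ≈ -1.5084e+5*I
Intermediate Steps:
n = I*√406 (n = √(-406) = I*√406 ≈ 20.149*I)
(-122 + (u(3*(-1), -2) - 251)*(250 - 222))*n = (-122 + (-12 - 251)*(250 - 222))*(I*√406) = (-122 - 263*28)*(I*√406) = (-122 - 7364)*(I*√406) = -7486*I*√406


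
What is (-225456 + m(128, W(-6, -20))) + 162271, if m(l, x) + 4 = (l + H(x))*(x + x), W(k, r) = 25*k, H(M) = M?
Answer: -56589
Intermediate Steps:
m(l, x) = -4 + 2*x*(l + x) (m(l, x) = -4 + (l + x)*(x + x) = -4 + (l + x)*(2*x) = -4 + 2*x*(l + x))
(-225456 + m(128, W(-6, -20))) + 162271 = (-225456 + (-4 + 2*(25*(-6))**2 + 2*128*(25*(-6)))) + 162271 = (-225456 + (-4 + 2*(-150)**2 + 2*128*(-150))) + 162271 = (-225456 + (-4 + 2*22500 - 38400)) + 162271 = (-225456 + (-4 + 45000 - 38400)) + 162271 = (-225456 + 6596) + 162271 = -218860 + 162271 = -56589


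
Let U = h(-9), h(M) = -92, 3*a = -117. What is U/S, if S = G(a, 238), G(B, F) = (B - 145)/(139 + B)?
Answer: 50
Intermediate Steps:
a = -39 (a = (⅓)*(-117) = -39)
G(B, F) = (-145 + B)/(139 + B)
S = -46/25 (S = (-145 - 39)/(139 - 39) = -184/100 = (1/100)*(-184) = -46/25 ≈ -1.8400)
U = -92
U/S = -92/(-46/25) = -92*(-25/46) = 50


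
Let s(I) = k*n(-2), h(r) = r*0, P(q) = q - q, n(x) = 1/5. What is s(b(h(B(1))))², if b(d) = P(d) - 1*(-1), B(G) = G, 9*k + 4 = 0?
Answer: 16/2025 ≈ 0.0079012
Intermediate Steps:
k = -4/9 (k = -4/9 + (⅑)*0 = -4/9 + 0 = -4/9 ≈ -0.44444)
n(x) = ⅕
P(q) = 0
h(r) = 0
b(d) = 1 (b(d) = 0 - 1*(-1) = 0 + 1 = 1)
s(I) = -4/45 (s(I) = -4/9*⅕ = -4/45)
s(b(h(B(1))))² = (-4/45)² = 16/2025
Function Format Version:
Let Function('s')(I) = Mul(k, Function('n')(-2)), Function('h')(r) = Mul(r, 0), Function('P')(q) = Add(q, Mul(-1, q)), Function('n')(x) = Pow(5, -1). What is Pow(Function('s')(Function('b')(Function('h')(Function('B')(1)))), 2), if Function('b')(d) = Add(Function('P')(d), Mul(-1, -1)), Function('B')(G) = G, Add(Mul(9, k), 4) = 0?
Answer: Rational(16, 2025) ≈ 0.0079012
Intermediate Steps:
k = Rational(-4, 9) (k = Add(Rational(-4, 9), Mul(Rational(1, 9), 0)) = Add(Rational(-4, 9), 0) = Rational(-4, 9) ≈ -0.44444)
Function('n')(x) = Rational(1, 5)
Function('P')(q) = 0
Function('h')(r) = 0
Function('b')(d) = 1 (Function('b')(d) = Add(0, Mul(-1, -1)) = Add(0, 1) = 1)
Function('s')(I) = Rational(-4, 45) (Function('s')(I) = Mul(Rational(-4, 9), Rational(1, 5)) = Rational(-4, 45))
Pow(Function('s')(Function('b')(Function('h')(Function('B')(1)))), 2) = Pow(Rational(-4, 45), 2) = Rational(16, 2025)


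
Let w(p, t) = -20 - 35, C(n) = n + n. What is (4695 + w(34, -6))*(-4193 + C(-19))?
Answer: -19631840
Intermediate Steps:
C(n) = 2*n
w(p, t) = -55
(4695 + w(34, -6))*(-4193 + C(-19)) = (4695 - 55)*(-4193 + 2*(-19)) = 4640*(-4193 - 38) = 4640*(-4231) = -19631840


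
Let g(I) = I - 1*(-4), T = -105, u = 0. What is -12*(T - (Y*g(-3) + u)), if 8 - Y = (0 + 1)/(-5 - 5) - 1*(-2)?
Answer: 6666/5 ≈ 1333.2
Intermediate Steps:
g(I) = 4 + I (g(I) = I + 4 = 4 + I)
Y = 61/10 (Y = 8 - ((0 + 1)/(-5 - 5) - 1*(-2)) = 8 - (1/(-10) + 2) = 8 - (1*(-⅒) + 2) = 8 - (-⅒ + 2) = 8 - 1*19/10 = 8 - 19/10 = 61/10 ≈ 6.1000)
-12*(T - (Y*g(-3) + u)) = -12*(-105 - (61*(4 - 3)/10 + 0)) = -12*(-105 - ((61/10)*1 + 0)) = -12*(-105 - (61/10 + 0)) = -12*(-105 - 1*61/10) = -12*(-105 - 61/10) = -12*(-1111/10) = 6666/5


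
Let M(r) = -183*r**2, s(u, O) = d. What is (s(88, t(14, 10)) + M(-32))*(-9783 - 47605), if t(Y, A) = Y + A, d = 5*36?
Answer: 10743722256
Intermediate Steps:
d = 180
t(Y, A) = A + Y
s(u, O) = 180
(s(88, t(14, 10)) + M(-32))*(-9783 - 47605) = (180 - 183*(-32)**2)*(-9783 - 47605) = (180 - 183*1024)*(-57388) = (180 - 187392)*(-57388) = -187212*(-57388) = 10743722256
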